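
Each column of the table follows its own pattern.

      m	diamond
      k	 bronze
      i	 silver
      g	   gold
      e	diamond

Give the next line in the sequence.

c  bronze

Letter: letters move back 2 places in the alphabet, so m, k, i, g, e → c.
Rank goes diamond, bronze, silver, gold, diamond → bronze (repeats diamond → bronze → silver → gold).
So the next line is c  bronze.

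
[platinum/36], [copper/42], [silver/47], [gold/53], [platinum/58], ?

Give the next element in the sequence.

Metal — repeats platinum → copper → silver → gold: platinum, copper, silver, gold, platinum → copper.
Second component — alternating steps +6, +5, +6, +5, …: 36, 42, 47, 53, 58 → 64.
Combining the parts gives [copper/64].

[copper/64]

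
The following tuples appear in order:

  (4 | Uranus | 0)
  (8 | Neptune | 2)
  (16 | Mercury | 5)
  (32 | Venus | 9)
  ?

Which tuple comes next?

(64 | Earth | 14)

First value — ×2 each step: 4, 8, 16, 32 → 64.
Planet goes Uranus, Neptune, Mercury, Venus → Earth (runs through the planets Mercury→Neptune).
Third value: 0, 2, 5, 9 → 14 (differences are 2, 3, 4, … (increasing by 1 each time)).
Combining the parts gives (64 | Earth | 14).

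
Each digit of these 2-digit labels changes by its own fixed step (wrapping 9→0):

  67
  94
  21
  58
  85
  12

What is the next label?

49

First digit goes 6, 9, 2, 5, 8, 1 → 4 (+3 each step, mod 10).
For the second digit, −3 each step, mod 10: 7, 4, 1, 8, 5, 2 → 9.
Combining the parts gives 49.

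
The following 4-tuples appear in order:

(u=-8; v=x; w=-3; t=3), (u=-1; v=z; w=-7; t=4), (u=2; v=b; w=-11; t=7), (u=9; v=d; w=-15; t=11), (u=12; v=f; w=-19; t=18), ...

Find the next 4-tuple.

U: alternating steps +7, +3, +7, +3, …; -8, -1, 2, 9, 12 → 19.
V: letters move forward 2 places in the alphabet, wrapping Z→A; x, z, b, d, f → h.
W — −4 each step: -3, -7, -11, -15, -19 → -23.
T: each term is the sum of the two before it; 3, 4, 7, 11, 18 → 29.
Combining the parts gives (u=19; v=h; w=-23; t=29).

(u=19; v=h; w=-23; t=29)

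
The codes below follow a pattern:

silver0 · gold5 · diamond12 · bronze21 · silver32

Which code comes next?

Rank: repeats silver → gold → diamond → bronze; silver, gold, diamond, bronze, silver → gold.
Second component: differences are 5, 7, 9, … (increasing by 2 each time); 0, 5, 12, 21, 32 → 45.
So the next code is gold45.

gold45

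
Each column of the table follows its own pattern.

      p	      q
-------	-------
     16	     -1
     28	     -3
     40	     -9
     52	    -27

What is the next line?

64  -81

For the column p, +12 each step: 16, 28, 40, 52 → 64.
Column q — ×3 each step: -1, -3, -9, -27 → -81.
Combining the parts gives 64  -81.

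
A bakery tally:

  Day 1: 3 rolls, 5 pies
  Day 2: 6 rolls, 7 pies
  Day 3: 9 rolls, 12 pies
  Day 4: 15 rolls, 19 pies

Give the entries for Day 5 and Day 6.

24 rolls, 31 pies; 39 rolls, 50 pies

For the rolls, each term is the sum of the two before it: 3, 6, 9, 15 → 24 → 39.
Pies: each term is the sum of the two before it; 5, 7, 12, 19 → 31 → 50.
Putting the parts together: 24 rolls, 31 pies and then 39 rolls, 50 pies.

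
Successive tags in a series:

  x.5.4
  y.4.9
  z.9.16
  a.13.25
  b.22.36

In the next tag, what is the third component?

49

Third component: perfect squares: 2², 3², 4², …, so 4, 9, 16, 25, 36 → 49.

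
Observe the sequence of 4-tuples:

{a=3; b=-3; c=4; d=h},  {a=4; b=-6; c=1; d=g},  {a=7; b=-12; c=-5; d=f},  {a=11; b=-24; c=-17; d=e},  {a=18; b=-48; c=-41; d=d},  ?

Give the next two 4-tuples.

A goes 3, 4, 7, 11, 18 → 29 → 47 (each term is the sum of the two before it).
B: -3, -6, -12, -24, -48 → -96 → -192 (×2 each step).
C — always 7 more than the b: 4, 1, -5, -17, -41 → -89 → -185.
For the d, letters move back 1 place in the alphabet: h, g, f, e, d → c → b.
Putting the parts together: {a=29; b=-96; c=-89; d=c} and then {a=47; b=-192; c=-185; d=b}.

{a=29; b=-96; c=-89; d=c}, {a=47; b=-192; c=-185; d=b}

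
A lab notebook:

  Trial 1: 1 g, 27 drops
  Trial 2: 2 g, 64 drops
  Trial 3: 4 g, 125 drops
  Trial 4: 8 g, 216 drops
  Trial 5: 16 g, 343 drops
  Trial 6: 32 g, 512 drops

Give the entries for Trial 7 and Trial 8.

G goes 1, 2, 4, 8, 16, 32 → 64 → 128 (×2 each step).
Drops: perfect cubes: 3³, 4³, 5³, …, so 27, 64, 125, 216, 343, 512 → 729 → 1000.
So the next two lines are 64 g, 729 drops and 128 g, 1000 drops.

64 g, 729 drops; 128 g, 1000 drops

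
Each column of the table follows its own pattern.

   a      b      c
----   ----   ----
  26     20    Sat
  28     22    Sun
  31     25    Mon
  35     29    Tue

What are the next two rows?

Column a goes 26, 28, 31, 35 → 40 → 46 (differences are 2, 3, 4, … (increasing by 1 each time)).
Column b goes 20, 22, 25, 29 → 34 → 40 (always 6 less than the column a).
Column c: Sat, Sun, Mon, Tue → Wed → Thu (runs through the weekdays Mon→Sun).
So the next two rows are 40  34  Wed and 46  40  Thu.

40  34  Wed; 46  40  Thu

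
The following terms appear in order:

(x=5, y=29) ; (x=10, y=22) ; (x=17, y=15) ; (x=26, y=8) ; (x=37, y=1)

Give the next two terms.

(x=50, y=-6), (x=65, y=-13)

X: 5, 10, 17, 26, 37 → 50 → 65 (differences are 5, 7, 9, … (increasing by 2 each time)).
For the y, −7 each step: 29, 22, 15, 8, 1 → -6 → -13.
So the next two terms are (x=50, y=-6) and (x=65, y=-13).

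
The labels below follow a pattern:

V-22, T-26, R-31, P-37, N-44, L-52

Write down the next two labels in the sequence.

J-61, H-71

For the letter, letters move back 2 places in the alphabet: V, T, R, P, N, L → J → H.
Second component: differences are 4, 5, 6, … (increasing by 1 each time), so 22, 26, 31, 37, 44, 52 → 61 → 71.
Putting the parts together: J-61 and then H-71.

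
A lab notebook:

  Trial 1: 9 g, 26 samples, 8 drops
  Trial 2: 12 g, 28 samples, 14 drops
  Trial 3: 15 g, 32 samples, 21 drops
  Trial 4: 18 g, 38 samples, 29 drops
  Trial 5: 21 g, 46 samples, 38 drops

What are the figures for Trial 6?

24 g, 56 samples, 48 drops

G: +3 each step, so 9, 12, 15, 18, 21 → 24.
Samples goes 26, 28, 32, 38, 46 → 56 (differences are 2, 4, 6, … (increasing by 2 each time)).
For the drops, differences are 6, 7, 8, … (increasing by 1 each time): 8, 14, 21, 29, 38 → 48.
Combining the parts gives 24 g, 56 samples, 48 drops.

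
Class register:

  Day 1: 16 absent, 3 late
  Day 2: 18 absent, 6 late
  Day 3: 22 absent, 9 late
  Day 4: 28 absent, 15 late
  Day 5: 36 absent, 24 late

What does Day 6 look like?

46 absent, 39 late

Absent goes 16, 18, 22, 28, 36 → 46 (differences are 2, 4, 6, … (increasing by 2 each time)).
Late: each term is the sum of the two before it; 3, 6, 9, 15, 24 → 39.
Combining the parts gives 46 absent, 39 late.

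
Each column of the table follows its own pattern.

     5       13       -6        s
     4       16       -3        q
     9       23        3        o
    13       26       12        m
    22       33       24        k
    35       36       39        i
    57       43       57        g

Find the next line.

First component goes 5, 4, 9, 13, 22, 35, 57 → 92 (each term is the sum of the two before it).
Second component: alternating steps +3, +7, +3, +7, …; 13, 16, 23, 26, 33, 36, 43 → 46.
Third component — differences are 3, 6, 9, … (increasing by 3 each time): -6, -3, 3, 12, 24, 39, 57 → 78.
Letter: letters move back 2 places in the alphabet; s, q, o, m, k, i, g → e.
Putting it together: 92  46  78  e.

92  46  78  e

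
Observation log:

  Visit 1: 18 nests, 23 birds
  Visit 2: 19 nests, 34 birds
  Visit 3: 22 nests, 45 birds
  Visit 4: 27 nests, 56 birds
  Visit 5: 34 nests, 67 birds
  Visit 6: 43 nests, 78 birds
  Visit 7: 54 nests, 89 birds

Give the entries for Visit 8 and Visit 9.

Nests — differences are 1, 3, 5, … (increasing by 2 each time): 18, 19, 22, 27, 34, 43, 54 → 67 → 82.
Birds: +11 each step, so 23, 34, 45, 56, 67, 78, 89 → 100 → 111.
So the next two records are 67 nests, 100 birds and 82 nests, 111 birds.

67 nests, 100 birds; 82 nests, 111 birds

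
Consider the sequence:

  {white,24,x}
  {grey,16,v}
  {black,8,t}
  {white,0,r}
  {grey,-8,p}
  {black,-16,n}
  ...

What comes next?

For the shade, repeats white → grey → black: white, grey, black, white, grey, black → white.
Second component: −8 each step; 24, 16, 8, 0, -8, -16 → -24.
Letter — letters move back 2 places in the alphabet: x, v, t, r, p, n → l.
So the next triple is {white,-24,l}.

{white,-24,l}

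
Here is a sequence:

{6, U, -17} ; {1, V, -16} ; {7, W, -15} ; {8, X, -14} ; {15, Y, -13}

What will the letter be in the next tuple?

Z

For the letter, letters move forward 1 place in the alphabet: U, V, W, X, Y → Z.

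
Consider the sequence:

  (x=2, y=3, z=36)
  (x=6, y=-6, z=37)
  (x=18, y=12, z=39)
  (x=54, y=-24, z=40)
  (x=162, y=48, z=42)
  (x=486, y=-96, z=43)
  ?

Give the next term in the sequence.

(x=1458, y=192, z=45)

X — ×3 each step: 2, 6, 18, 54, 162, 486 → 1458.
Y: ×(-2) each step; 3, -6, 12, -24, 48, -96 → 192.
Z: alternating steps +1, +2, +1, +2, …, so 36, 37, 39, 40, 42, 43 → 45.
Putting it together: (x=1458, y=192, z=45).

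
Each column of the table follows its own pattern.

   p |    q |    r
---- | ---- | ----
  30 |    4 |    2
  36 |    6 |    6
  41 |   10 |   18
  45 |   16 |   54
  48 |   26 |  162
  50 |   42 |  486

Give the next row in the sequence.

Column p goes 30, 36, 41, 45, 48, 50 → 51 (differences are 6, 5, 4, … (decreasing by 1 each time)).
Column q: each term is the sum of the two before it; 4, 6, 10, 16, 26, 42 → 68.
Column r — ×3 each step: 2, 6, 18, 54, 162, 486 → 1458.
Combining the parts gives 51  68  1458.

51  68  1458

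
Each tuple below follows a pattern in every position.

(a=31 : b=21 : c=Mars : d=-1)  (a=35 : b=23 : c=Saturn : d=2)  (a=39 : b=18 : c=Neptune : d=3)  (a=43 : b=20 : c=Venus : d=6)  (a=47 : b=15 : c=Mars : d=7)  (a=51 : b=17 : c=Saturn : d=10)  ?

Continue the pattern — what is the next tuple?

(a=55 : b=12 : c=Neptune : d=11)

A goes 31, 35, 39, 43, 47, 51 → 55 (+4 each step).
B goes 21, 23, 18, 20, 15, 17 → 12 (alternating steps +2, −5, +2, −5, …).
C: repeats Mars → Saturn → Neptune → Venus; Mars, Saturn, Neptune, Venus, Mars, Saturn → Neptune.
D: alternating steps +3, +1, +3, +1, …, so -1, 2, 3, 6, 7, 10 → 11.
Putting it together: (a=55 : b=12 : c=Neptune : d=11).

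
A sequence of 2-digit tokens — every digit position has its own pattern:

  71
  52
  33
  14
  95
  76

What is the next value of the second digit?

7

First digit: −2 each step, mod 10; 7, 5, 3, 1, 9, 7 → 5.
Second digit goes 1, 2, 3, 4, 5, 6 → 7 (+1 each step, mod 10).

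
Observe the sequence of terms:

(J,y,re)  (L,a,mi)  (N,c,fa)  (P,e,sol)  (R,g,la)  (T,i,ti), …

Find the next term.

(V,k,do)

For the first letter, letters move forward 2 places in the alphabet: J, L, N, P, R, T → V.
Second letter goes y, a, c, e, g, i → k (letters move forward 2 places in the alphabet, wrapping Z→A).
Note goes re, mi, fa, sol, la, ti → do (runs through the solfège scale do→ti).
Putting it together: (V,k,do).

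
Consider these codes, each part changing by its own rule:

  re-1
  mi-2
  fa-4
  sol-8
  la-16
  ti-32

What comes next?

Note: runs through the solfège scale do→ti; re, mi, fa, sol, la, ti → do.
Second component: ×2 each step, so 1, 2, 4, 8, 16, 32 → 64.
Putting it together: do-64.

do-64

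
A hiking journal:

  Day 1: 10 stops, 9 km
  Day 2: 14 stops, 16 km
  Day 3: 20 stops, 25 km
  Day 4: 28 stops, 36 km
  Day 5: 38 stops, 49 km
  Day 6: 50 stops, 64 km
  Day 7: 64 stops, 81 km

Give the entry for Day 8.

80 stops, 100 km

Stops goes 10, 14, 20, 28, 38, 50, 64 → 80 (differences are 4, 6, 8, … (increasing by 2 each time)).
For the km, perfect squares: 3², 4², 5², …: 9, 16, 25, 36, 49, 64, 81 → 100.
Putting it together: 80 stops, 100 km.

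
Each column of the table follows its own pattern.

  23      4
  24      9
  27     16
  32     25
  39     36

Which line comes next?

First component: differences are 1, 3, 5, … (increasing by 2 each time), so 23, 24, 27, 32, 39 → 48.
Second component: perfect squares: 2², 3², 4², …; 4, 9, 16, 25, 36 → 49.
Putting it together: 48  49.

48  49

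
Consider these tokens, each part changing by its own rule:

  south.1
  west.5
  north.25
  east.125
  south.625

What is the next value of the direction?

Direction — repeats south → west → north → east: south, west, north, east, south → west.

west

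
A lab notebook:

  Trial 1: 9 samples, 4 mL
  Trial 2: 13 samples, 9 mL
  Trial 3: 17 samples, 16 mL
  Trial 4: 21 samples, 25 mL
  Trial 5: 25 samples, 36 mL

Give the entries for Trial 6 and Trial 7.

29 samples, 49 mL; 33 samples, 64 mL

For the samples, +4 each step: 9, 13, 17, 21, 25 → 29 → 33.
ML — perfect squares: 2², 3², 4², …: 4, 9, 16, 25, 36 → 49 → 64.
Putting the parts together: 29 samples, 49 mL and then 33 samples, 64 mL.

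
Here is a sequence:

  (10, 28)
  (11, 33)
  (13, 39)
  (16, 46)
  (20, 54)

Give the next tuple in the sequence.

(25, 63)

First entry: differences are 1, 2, 3, … (increasing by 1 each time), so 10, 11, 13, 16, 20 → 25.
Second entry: differences are 5, 6, 7, … (increasing by 1 each time); 28, 33, 39, 46, 54 → 63.
Combining the parts gives (25, 63).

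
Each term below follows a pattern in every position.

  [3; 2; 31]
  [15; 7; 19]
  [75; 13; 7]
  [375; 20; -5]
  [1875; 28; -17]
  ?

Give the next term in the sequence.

[9375; 37; -29]

First value goes 3, 15, 75, 375, 1875 → 9375 (×5 each step).
Second value: 2, 7, 13, 20, 28 → 37 (differences are 5, 6, 7, … (increasing by 1 each time)).
Third value — −12 each step: 31, 19, 7, -5, -17 → -29.
So the next term is [9375; 37; -29].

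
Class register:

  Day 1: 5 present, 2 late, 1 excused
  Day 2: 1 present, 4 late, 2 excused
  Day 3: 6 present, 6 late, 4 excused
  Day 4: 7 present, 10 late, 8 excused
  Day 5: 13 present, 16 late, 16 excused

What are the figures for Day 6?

Present goes 5, 1, 6, 7, 13 → 20 (each term is the sum of the two before it).
Late: 2, 4, 6, 10, 16 → 26 (each term is the sum of the two before it).
Excused — ×2 each step: 1, 2, 4, 8, 16 → 32.
So the next record is 20 present, 26 late, 32 excused.

20 present, 26 late, 32 excused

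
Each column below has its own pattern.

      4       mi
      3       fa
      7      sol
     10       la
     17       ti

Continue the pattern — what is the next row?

27  do

First component: 4, 3, 7, 10, 17 → 27 (each term is the sum of the two before it).
Note: mi, fa, sol, la, ti → do (runs through the solfège scale do→ti).
Combining the parts gives 27  do.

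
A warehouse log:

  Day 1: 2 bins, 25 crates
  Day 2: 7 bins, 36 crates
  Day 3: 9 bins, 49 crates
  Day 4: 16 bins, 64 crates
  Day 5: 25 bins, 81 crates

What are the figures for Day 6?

Bins — each term is the sum of the two before it: 2, 7, 9, 16, 25 → 41.
Crates goes 25, 36, 49, 64, 81 → 100 (perfect squares: 5², 6², 7², …).
So the next record is 41 bins, 100 crates.

41 bins, 100 crates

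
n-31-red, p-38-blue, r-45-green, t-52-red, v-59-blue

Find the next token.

x-66-green

Letter: letters move forward 2 places in the alphabet, so n, p, r, t, v → x.
Second component: +7 each step; 31, 38, 45, 52, 59 → 66.
For the colour, repeats red → blue → green: red, blue, green, red, blue → green.
Putting it together: x-66-green.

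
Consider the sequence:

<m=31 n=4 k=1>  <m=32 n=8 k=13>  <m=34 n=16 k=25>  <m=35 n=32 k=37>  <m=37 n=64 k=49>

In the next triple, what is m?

38

For the m, alternating steps +1, +2, +1, +2, …: 31, 32, 34, 35, 37 → 38.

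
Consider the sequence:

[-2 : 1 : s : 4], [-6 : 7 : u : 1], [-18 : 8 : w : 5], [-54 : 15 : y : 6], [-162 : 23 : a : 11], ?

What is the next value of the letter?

c

Letter: s, u, w, y, a → c (letters move forward 2 places in the alphabet, wrapping Z→A).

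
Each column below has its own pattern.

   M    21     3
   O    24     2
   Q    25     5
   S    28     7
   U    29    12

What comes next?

For the letter, letters move forward 2 places in the alphabet: M, O, Q, S, U → W.
Second component: alternating steps +3, +1, +3, +1, …; 21, 24, 25, 28, 29 → 32.
Third component — each term is the sum of the two before it: 3, 2, 5, 7, 12 → 19.
Combining the parts gives W  32  19.

W  32  19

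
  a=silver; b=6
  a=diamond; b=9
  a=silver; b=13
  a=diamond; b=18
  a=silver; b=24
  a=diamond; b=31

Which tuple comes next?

A: silver, diamond, silver, diamond, silver, diamond → silver (alternates silver ↔ diamond).
B — differences are 3, 4, 5, … (increasing by 1 each time): 6, 9, 13, 18, 24, 31 → 39.
Putting it together: a=silver; b=39.

a=silver; b=39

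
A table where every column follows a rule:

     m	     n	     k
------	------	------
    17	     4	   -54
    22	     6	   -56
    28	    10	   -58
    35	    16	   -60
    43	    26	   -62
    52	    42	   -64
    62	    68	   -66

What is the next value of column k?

Column k: -54, -56, -58, -60, -62, -64, -66 → -68 (−2 each step).

-68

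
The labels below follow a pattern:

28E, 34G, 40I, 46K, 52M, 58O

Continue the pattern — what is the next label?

First component: 28, 34, 40, 46, 52, 58 → 64 (+6 each step).
Letter — letters move forward 2 places in the alphabet: E, G, I, K, M, O → Q.
Combining the parts gives 64Q.

64Q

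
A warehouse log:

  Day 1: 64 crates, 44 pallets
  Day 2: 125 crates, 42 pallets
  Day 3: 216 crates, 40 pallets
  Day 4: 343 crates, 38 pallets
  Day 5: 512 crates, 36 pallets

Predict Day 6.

729 crates, 34 pallets

Crates — perfect cubes: 4³, 5³, 6³, …: 64, 125, 216, 343, 512 → 729.
For the pallets, −2 each step: 44, 42, 40, 38, 36 → 34.
So the next row is 729 crates, 34 pallets.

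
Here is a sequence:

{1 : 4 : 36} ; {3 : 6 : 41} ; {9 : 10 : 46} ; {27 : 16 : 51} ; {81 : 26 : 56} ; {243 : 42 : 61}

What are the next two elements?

First slot: ×3 each step, so 1, 3, 9, 27, 81, 243 → 729 → 2187.
For the second slot, each term is the sum of the two before it: 4, 6, 10, 16, 26, 42 → 68 → 110.
Third slot: 36, 41, 46, 51, 56, 61 → 66 → 71 (+5 each step).
Putting the parts together: {729 : 68 : 66} and then {2187 : 110 : 71}.

{729 : 68 : 66}, {2187 : 110 : 71}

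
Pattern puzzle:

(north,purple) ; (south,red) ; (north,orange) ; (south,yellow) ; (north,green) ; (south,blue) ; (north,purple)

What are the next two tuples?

(south,red), (north,orange)

Direction: north, south, north, south, north, south, north → south → north (alternates north ↔ south).
For the colour, repeats purple → red → orange → yellow → green → blue: purple, red, orange, yellow, green, blue, purple → red → orange.
Putting the parts together: (south,red) and then (north,orange).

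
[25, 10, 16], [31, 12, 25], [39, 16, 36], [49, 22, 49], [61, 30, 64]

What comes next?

First part — differences are 6, 8, 10, … (increasing by 2 each time): 25, 31, 39, 49, 61 → 75.
Second part — differences are 2, 4, 6, … (increasing by 2 each time): 10, 12, 16, 22, 30 → 40.
Third part: 16, 25, 36, 49, 64 → 81 (perfect squares: 4², 5², 6², …).
Combining the parts gives [75, 40, 81].

[75, 40, 81]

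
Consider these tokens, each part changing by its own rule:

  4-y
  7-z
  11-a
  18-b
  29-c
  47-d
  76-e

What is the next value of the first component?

First component goes 4, 7, 11, 18, 29, 47, 76 → 123 (each term is the sum of the two before it).

123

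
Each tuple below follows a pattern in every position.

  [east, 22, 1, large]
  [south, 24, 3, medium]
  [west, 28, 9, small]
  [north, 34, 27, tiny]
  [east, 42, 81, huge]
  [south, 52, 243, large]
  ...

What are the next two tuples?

[west, 64, 729, medium], [north, 78, 2187, small]

For the direction, repeats east → south → west → north: east, south, west, north, east, south → west → north.
Second coordinate: differences are 2, 4, 6, … (increasing by 2 each time), so 22, 24, 28, 34, 42, 52 → 64 → 78.
Third coordinate — ×3 each step: 1, 3, 9, 27, 81, 243 → 729 → 2187.
For the size, repeats large → medium → small → tiny → huge: large, medium, small, tiny, huge, large → medium → small.
Putting the parts together: [west, 64, 729, medium] and then [north, 78, 2187, small].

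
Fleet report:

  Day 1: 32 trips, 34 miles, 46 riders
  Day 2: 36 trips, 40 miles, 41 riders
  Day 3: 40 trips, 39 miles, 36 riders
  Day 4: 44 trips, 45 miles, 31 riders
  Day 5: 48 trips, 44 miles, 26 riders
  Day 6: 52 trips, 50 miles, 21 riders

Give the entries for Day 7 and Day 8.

Trips goes 32, 36, 40, 44, 48, 52 → 56 → 60 (+4 each step).
Miles: alternating steps +6, −1, +6, −1, …, so 34, 40, 39, 45, 44, 50 → 49 → 55.
For the riders, −5 each step: 46, 41, 36, 31, 26, 21 → 16 → 11.
Putting the parts together: 56 trips, 49 miles, 16 riders and then 60 trips, 55 miles, 11 riders.

56 trips, 49 miles, 16 riders; 60 trips, 55 miles, 11 riders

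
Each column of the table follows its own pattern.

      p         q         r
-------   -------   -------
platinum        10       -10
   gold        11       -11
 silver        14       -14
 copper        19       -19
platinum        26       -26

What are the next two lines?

Column p — repeats platinum → gold → silver → copper: platinum, gold, silver, copper, platinum → gold → silver.
Column q: differences are 1, 3, 5, … (increasing by 2 each time); 10, 11, 14, 19, 26 → 35 → 46.
Column r: always the negative of the column q; -10, -11, -14, -19, -26 → -35 → -46.
Putting the parts together: gold  35  -35 and then silver  46  -46.

gold  35  -35; silver  46  -46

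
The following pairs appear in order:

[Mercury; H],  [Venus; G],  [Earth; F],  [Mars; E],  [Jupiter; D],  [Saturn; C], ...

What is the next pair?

[Uranus; B]

Planet: Mercury, Venus, Earth, Mars, Jupiter, Saturn → Uranus (runs through the planets Mercury→Neptune).
Letter — letters move back 1 place in the alphabet: H, G, F, E, D, C → B.
So the next pair is [Uranus; B].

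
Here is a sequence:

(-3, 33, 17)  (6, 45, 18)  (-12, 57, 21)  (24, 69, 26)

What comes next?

For the first value, ×(-2) each step: -3, 6, -12, 24 → -48.
For the second value, +12 each step: 33, 45, 57, 69 → 81.
Third value: differences are 1, 3, 5, … (increasing by 2 each time); 17, 18, 21, 26 → 33.
Putting it together: (-48, 81, 33).

(-48, 81, 33)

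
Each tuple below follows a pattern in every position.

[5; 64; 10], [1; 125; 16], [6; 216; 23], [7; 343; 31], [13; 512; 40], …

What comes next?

First slot: 5, 1, 6, 7, 13 → 20 (each term is the sum of the two before it).
Second slot — perfect cubes: 4³, 5³, 6³, …: 64, 125, 216, 343, 512 → 729.
Third slot: differences are 6, 7, 8, … (increasing by 1 each time), so 10, 16, 23, 31, 40 → 50.
Combining the parts gives [20; 729; 50].

[20; 729; 50]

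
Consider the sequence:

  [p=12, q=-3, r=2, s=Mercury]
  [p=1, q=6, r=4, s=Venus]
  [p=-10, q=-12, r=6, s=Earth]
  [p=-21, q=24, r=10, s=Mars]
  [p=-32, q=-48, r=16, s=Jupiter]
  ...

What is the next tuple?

P goes 12, 1, -10, -21, -32 → -43 (−11 each step).
Q goes -3, 6, -12, 24, -48 → 96 (×(-2) each step).
R: each term is the sum of the two before it; 2, 4, 6, 10, 16 → 26.
S: Mercury, Venus, Earth, Mars, Jupiter → Saturn (runs through the planets Mercury→Neptune).
Combining the parts gives [p=-43, q=96, r=26, s=Saturn].

[p=-43, q=96, r=26, s=Saturn]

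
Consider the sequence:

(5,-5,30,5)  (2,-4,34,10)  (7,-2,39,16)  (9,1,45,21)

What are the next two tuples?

First entry goes 5, 2, 7, 9 → 16 → 25 (each term is the sum of the two before it).
Second entry: differences are 1, 2, 3, … (increasing by 1 each time); -5, -4, -2, 1 → 5 → 10.
Third entry goes 30, 34, 39, 45 → 52 → 60 (differences are 4, 5, 6, … (increasing by 1 each time)).
Fourth entry: alternating steps +5, +6, +5, +6, …, so 5, 10, 16, 21 → 27 → 32.
Putting the parts together: (16,5,52,27) and then (25,10,60,32).

(16,5,52,27), (25,10,60,32)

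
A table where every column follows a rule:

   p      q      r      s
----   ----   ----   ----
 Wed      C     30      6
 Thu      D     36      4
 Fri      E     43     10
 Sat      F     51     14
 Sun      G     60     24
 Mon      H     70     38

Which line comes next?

Tue  I  81  62

Column p: runs through the weekdays Mon→Sun; Wed, Thu, Fri, Sat, Sun, Mon → Tue.
Column q — letters move forward 1 place in the alphabet: C, D, E, F, G, H → I.
Column r: differences are 6, 7, 8, … (increasing by 1 each time); 30, 36, 43, 51, 60, 70 → 81.
Column s: each term is the sum of the two before it; 6, 4, 10, 14, 24, 38 → 62.
Putting it together: Tue  I  81  62.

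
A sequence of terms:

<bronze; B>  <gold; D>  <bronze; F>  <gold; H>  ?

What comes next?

<bronze; J>

Rank: alternates bronze ↔ gold; bronze, gold, bronze, gold → bronze.
Letter: letters move forward 2 places in the alphabet; B, D, F, H → J.
Putting it together: <bronze; J>.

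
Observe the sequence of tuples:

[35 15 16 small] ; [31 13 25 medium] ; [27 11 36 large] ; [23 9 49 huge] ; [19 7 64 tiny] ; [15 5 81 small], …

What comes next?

[11 3 100 medium]

First coordinate: 35, 31, 27, 23, 19, 15 → 11 (−4 each step).
For the second coordinate, −2 each step: 15, 13, 11, 9, 7, 5 → 3.
Third coordinate goes 16, 25, 36, 49, 64, 81 → 100 (perfect squares: 4², 5², 6², …).
For the size, repeats small → medium → large → huge → tiny: small, medium, large, huge, tiny, small → medium.
Combining the parts gives [11 3 100 medium].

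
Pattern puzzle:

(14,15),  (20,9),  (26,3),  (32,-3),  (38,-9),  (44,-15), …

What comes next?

First coordinate: +6 each step, so 14, 20, 26, 32, 38, 44 → 50.
Second coordinate: 15, 9, 3, -3, -9, -15 → -21 (together with the first coordinate always sums to 29).
Putting it together: (50,-21).

(50,-21)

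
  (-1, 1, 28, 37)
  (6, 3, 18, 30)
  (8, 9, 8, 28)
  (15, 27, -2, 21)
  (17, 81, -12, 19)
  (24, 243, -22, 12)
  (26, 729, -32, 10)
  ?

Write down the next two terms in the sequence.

First value goes -1, 6, 8, 15, 17, 24, 26 → 33 → 35 (alternating steps +7, +2, +7, +2, …).
Second value — ×3 each step: 1, 3, 9, 27, 81, 243, 729 → 2187 → 6561.
Third value — −10 each step: 28, 18, 8, -2, -12, -22, -32 → -42 → -52.
Fourth value goes 37, 30, 28, 21, 19, 12, 10 → 3 → 1 (together with the first value always sums to 36).
So the next two terms are (33, 2187, -42, 3) and (35, 6561, -52, 1).

(33, 2187, -42, 3), (35, 6561, -52, 1)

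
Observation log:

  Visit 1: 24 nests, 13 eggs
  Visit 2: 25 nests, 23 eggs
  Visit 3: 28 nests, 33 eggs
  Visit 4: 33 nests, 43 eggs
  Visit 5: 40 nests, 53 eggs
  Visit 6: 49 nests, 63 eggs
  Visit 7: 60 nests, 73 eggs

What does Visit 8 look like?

73 nests, 83 eggs

Nests — differences are 1, 3, 5, … (increasing by 2 each time): 24, 25, 28, 33, 40, 49, 60 → 73.
Eggs: 13, 23, 33, 43, 53, 63, 73 → 83 (+10 each step).
Combining the parts gives 73 nests, 83 eggs.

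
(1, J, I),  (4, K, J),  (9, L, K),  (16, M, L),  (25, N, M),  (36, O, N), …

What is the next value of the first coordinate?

First coordinate goes 1, 4, 9, 16, 25, 36 → 49 (perfect squares: 1², 2², 3², …).

49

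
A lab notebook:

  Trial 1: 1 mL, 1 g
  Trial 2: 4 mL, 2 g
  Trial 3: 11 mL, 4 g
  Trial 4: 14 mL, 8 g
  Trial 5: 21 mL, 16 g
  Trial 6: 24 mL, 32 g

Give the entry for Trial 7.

ML: alternating steps +3, +7, +3, +7, …, so 1, 4, 11, 14, 21, 24 → 31.
G — ×2 each step: 1, 2, 4, 8, 16, 32 → 64.
So the next line is 31 mL, 64 g.

31 mL, 64 g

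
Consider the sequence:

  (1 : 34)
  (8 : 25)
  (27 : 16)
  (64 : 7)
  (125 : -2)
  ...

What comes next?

(216 : -11)

First part goes 1, 8, 27, 64, 125 → 216 (perfect cubes: 1³, 2³, 3³, …).
Second part: −9 each step, so 34, 25, 16, 7, -2 → -11.
Putting it together: (216 : -11).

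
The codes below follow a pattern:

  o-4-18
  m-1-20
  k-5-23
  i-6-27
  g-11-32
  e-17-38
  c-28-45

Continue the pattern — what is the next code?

Letter: o, m, k, i, g, e, c → a (letters move back 2 places in the alphabet).
For the second component, each term is the sum of the two before it: 4, 1, 5, 6, 11, 17, 28 → 45.
Third component goes 18, 20, 23, 27, 32, 38, 45 → 53 (differences are 2, 3, 4, … (increasing by 1 each time)).
So the next code is a-45-53.

a-45-53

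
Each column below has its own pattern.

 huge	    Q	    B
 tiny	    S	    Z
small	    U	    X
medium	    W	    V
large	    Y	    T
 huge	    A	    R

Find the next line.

tiny  C  P

Size: repeats huge → tiny → small → medium → large; huge, tiny, small, medium, large, huge → tiny.
First letter — letters move forward 2 places in the alphabet, wrapping Z→A: Q, S, U, W, Y, A → C.
For the second letter, letters move back 2 places in the alphabet, wrapping A→Z: B, Z, X, V, T, R → P.
So the next line is tiny  C  P.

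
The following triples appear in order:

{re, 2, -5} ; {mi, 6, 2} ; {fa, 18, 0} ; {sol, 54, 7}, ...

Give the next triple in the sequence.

{la, 162, 5}

Note: runs through the solfège scale do→ti, so re, mi, fa, sol → la.
Second value: ×3 each step, so 2, 6, 18, 54 → 162.
Third value — alternating steps +7, −2, +7, −2, …: -5, 2, 0, 7 → 5.
So the next triple is {la, 162, 5}.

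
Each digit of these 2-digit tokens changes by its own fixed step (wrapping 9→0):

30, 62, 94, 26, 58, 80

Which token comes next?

First digit goes 3, 6, 9, 2, 5, 8 → 1 (+3 each step, mod 10).
Second digit goes 0, 2, 4, 6, 8, 0 → 2 (+2 each step, mod 10).
Putting it together: 12.

12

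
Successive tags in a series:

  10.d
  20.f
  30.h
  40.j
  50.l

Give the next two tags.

First component: +10 each step; 10, 20, 30, 40, 50 → 60 → 70.
Letter goes d, f, h, j, l → n → p (letters move forward 2 places in the alphabet).
Putting the parts together: 60.n and then 70.p.

60.n, 70.p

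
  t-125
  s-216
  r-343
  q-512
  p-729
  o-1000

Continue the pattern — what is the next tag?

Letter — letters move back 1 place in the alphabet: t, s, r, q, p, o → n.
Second component: perfect cubes: 5³, 6³, 7³, …; 125, 216, 343, 512, 729, 1000 → 1331.
Putting it together: n-1331.

n-1331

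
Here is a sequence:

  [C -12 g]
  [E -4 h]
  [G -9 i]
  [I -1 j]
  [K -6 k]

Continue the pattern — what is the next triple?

[M 2 l]

First letter — letters move forward 2 places in the alphabet: C, E, G, I, K → M.
Second coordinate goes -12, -4, -9, -1, -6 → 2 (alternating steps +8, −5, +8, −5, …).
Second letter: letters move forward 1 place in the alphabet; g, h, i, j, k → l.
So the next triple is [M 2 l].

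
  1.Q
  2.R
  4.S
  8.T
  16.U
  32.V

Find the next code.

For the first component, ×2 each step: 1, 2, 4, 8, 16, 32 → 64.
Letter: letters move forward 1 place in the alphabet, so Q, R, S, T, U, V → W.
Putting it together: 64.W.

64.W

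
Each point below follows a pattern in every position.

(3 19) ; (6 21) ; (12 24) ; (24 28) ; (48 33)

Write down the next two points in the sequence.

(96 39), (192 46)

First coordinate — ×2 each step: 3, 6, 12, 24, 48 → 96 → 192.
For the second coordinate, differences are 2, 3, 4, … (increasing by 1 each time): 19, 21, 24, 28, 33 → 39 → 46.
Putting the parts together: (96 39) and then (192 46).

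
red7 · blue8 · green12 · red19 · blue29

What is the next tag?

Colour: red, blue, green, red, blue → green (repeats red → blue → green).
Second component: 7, 8, 12, 19, 29 → 42 (differences are 1, 4, 7, … (increasing by 3 each time)).
Combining the parts gives green42.

green42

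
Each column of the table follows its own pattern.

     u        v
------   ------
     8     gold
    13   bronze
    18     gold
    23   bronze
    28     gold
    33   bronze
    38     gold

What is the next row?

43  bronze

Column u: 8, 13, 18, 23, 28, 33, 38 → 43 (+5 each step).
Column v: gold, bronze, gold, bronze, gold, bronze, gold → bronze (alternates gold ↔ bronze).
Putting it together: 43  bronze.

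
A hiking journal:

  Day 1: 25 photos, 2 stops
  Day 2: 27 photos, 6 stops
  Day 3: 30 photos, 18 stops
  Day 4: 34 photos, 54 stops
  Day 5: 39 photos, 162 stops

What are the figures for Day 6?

Photos: differences are 2, 3, 4, … (increasing by 1 each time); 25, 27, 30, 34, 39 → 45.
Stops: ×3 each step; 2, 6, 18, 54, 162 → 486.
So the next record is 45 photos, 486 stops.

45 photos, 486 stops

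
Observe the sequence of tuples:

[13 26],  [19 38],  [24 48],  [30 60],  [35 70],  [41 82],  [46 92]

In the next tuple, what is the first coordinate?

52

First coordinate: alternating steps +6, +5, +6, +5, …; 13, 19, 24, 30, 35, 41, 46 → 52.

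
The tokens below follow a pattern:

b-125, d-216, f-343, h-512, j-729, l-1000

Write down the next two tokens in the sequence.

n-1331, p-1728

Letter goes b, d, f, h, j, l → n → p (letters move forward 2 places in the alphabet).
Second component: perfect cubes: 5³, 6³, 7³, …, so 125, 216, 343, 512, 729, 1000 → 1331 → 1728.
So the next two tokens are n-1331 and p-1728.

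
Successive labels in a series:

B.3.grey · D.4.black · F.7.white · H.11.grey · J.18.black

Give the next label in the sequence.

L.29.white

Letter: letters move forward 2 places in the alphabet, so B, D, F, H, J → L.
Second component goes 3, 4, 7, 11, 18 → 29 (each term is the sum of the two before it).
For the shade, repeats grey → black → white: grey, black, white, grey, black → white.
Putting it together: L.29.white.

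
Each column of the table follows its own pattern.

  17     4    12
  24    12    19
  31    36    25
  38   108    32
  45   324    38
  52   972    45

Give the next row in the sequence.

First component — +7 each step: 17, 24, 31, 38, 45, 52 → 59.
Second component — ×3 each step: 4, 12, 36, 108, 324, 972 → 2916.
Third component: 12, 19, 25, 32, 38, 45 → 51 (alternating steps +7, +6, +7, +6, …).
Combining the parts gives 59  2916  51.

59  2916  51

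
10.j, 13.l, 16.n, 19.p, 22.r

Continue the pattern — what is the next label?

First component goes 10, 13, 16, 19, 22 → 25 (+3 each step).
Letter: letters move forward 2 places in the alphabet, so j, l, n, p, r → t.
Putting it together: 25.t.

25.t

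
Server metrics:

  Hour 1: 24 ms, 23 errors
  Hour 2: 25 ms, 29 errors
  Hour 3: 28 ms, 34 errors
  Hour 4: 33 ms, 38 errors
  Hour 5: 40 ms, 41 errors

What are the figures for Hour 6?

Ms: differences are 1, 3, 5, … (increasing by 2 each time), so 24, 25, 28, 33, 40 → 49.
Errors — differences are 6, 5, 4, … (decreasing by 1 each time): 23, 29, 34, 38, 41 → 43.
So the next row is 49 ms, 43 errors.

49 ms, 43 errors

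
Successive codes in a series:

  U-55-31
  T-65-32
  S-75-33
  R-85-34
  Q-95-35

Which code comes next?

Letter: U, T, S, R, Q → P (letters move back 1 place in the alphabet).
Second component — +10 each step: 55, 65, 75, 85, 95 → 105.
Third component goes 31, 32, 33, 34, 35 → 36 (+1 each step).
So the next code is P-105-36.

P-105-36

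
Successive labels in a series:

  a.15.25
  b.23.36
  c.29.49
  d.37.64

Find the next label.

For the letter, letters move forward 1 place in the alphabet: a, b, c, d → e.
Second component: alternating steps +8, +6, +8, +6, …; 15, 23, 29, 37 → 43.
For the third component, perfect squares: 5², 6², 7², …: 25, 36, 49, 64 → 81.
Putting it together: e.43.81.

e.43.81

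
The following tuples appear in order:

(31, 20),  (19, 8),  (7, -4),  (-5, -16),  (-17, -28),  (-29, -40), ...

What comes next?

For the first entry, −12 each step: 31, 19, 7, -5, -17, -29 → -41.
Second entry: always 11 less than the first entry; 20, 8, -4, -16, -28, -40 → -52.
So the next tuple is (-41, -52).

(-41, -52)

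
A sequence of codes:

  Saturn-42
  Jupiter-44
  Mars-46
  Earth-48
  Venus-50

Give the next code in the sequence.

Planet goes Saturn, Jupiter, Mars, Earth, Venus → Mercury (runs backward through the planets Mercury→Neptune).
Second component: +2 each step; 42, 44, 46, 48, 50 → 52.
So the next code is Mercury-52.

Mercury-52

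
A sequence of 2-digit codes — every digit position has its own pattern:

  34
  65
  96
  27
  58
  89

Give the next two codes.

For the first digit, +3 each step, mod 10: 3, 6, 9, 2, 5, 8 → 1 → 4.
Second digit — +1 each step, mod 10: 4, 5, 6, 7, 8, 9 → 0 → 1.
Putting the parts together: 10 and then 41.

10, 41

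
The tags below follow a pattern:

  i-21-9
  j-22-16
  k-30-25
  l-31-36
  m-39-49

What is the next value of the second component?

40

Second component: 21, 22, 30, 31, 39 → 40 (alternating steps +1, +8, +1, +8, …).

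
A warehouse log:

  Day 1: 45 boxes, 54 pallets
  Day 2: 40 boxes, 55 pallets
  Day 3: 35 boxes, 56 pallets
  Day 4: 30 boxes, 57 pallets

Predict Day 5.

25 boxes, 58 pallets

Boxes goes 45, 40, 35, 30 → 25 (−5 each step).
Pallets: +1 each step; 54, 55, 56, 57 → 58.
Combining the parts gives 25 boxes, 58 pallets.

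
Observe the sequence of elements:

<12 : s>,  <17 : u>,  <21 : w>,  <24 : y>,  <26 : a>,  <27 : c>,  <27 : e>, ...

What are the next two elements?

First coordinate: 12, 17, 21, 24, 26, 27, 27 → 26 → 24 (differences are 5, 4, 3, … (decreasing by 1 each time)).
Letter: letters move forward 2 places in the alphabet, wrapping Z→A; s, u, w, y, a, c, e → g → i.
Putting the parts together: <26 : g> and then <24 : i>.

<26 : g>, <24 : i>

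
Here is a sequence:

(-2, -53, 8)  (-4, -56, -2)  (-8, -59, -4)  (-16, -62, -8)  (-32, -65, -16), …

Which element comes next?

For the first coordinate, ×2 each step: -2, -4, -8, -16, -32 → -64.
Second coordinate: -53, -56, -59, -62, -65 → -68 (−3 each step).
Third coordinate goes 8, -2, -4, -8, -16 → -32 (always the previous value of the first coordinate).
Putting it together: (-64, -68, -32).

(-64, -68, -32)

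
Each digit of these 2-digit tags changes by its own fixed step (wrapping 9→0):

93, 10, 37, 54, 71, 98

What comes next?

First digit: +2 each step, mod 10, so 9, 1, 3, 5, 7, 9 → 1.
Second digit goes 3, 0, 7, 4, 1, 8 → 5 (−3 each step, mod 10).
So the next tag is 15.

15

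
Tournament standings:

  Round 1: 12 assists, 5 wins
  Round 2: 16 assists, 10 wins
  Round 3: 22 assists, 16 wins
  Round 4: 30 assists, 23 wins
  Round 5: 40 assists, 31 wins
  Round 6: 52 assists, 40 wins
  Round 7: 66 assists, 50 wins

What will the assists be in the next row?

Assists: differences are 4, 6, 8, … (increasing by 2 each time); 12, 16, 22, 30, 40, 52, 66 → 82.
Wins goes 5, 10, 16, 23, 31, 40, 50 → 61 (differences are 5, 6, 7, … (increasing by 1 each time)).

82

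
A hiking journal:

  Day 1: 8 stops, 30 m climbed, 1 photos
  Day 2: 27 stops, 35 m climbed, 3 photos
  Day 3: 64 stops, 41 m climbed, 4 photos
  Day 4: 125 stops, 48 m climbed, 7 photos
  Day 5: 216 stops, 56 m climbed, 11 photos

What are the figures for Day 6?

343 stops, 65 m climbed, 18 photos

Stops goes 8, 27, 64, 125, 216 → 343 (perfect cubes: 2³, 3³, 4³, …).
M climbed: differences are 5, 6, 7, … (increasing by 1 each time); 30, 35, 41, 48, 56 → 65.
For the photos, each term is the sum of the two before it: 1, 3, 4, 7, 11 → 18.
So the next row is 343 stops, 65 m climbed, 18 photos.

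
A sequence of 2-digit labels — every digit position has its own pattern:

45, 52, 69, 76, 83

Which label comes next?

For the first digit, +1 each step, mod 10: 4, 5, 6, 7, 8 → 9.
Second digit — −3 each step, mod 10: 5, 2, 9, 6, 3 → 0.
Combining the parts gives 90.

90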